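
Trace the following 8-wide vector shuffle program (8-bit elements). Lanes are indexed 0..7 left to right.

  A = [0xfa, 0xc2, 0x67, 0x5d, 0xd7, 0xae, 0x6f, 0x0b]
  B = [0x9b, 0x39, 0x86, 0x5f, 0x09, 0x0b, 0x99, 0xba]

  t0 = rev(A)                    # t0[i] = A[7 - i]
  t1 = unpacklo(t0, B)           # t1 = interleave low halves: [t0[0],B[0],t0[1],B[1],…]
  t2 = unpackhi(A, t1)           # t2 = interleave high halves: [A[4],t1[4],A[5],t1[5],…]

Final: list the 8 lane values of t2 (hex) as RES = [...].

→ t0 |0b|6f|ae|d7|5d|67|c2|fa|
→ t1 |0b|9b|6f|39|ae|86|d7|5f|
→ t2 |d7|ae|ae|86|6f|d7|0b|5f|

RES = [0xd7, 0xae, 0xae, 0x86, 0x6f, 0xd7, 0x0b, 0x5f]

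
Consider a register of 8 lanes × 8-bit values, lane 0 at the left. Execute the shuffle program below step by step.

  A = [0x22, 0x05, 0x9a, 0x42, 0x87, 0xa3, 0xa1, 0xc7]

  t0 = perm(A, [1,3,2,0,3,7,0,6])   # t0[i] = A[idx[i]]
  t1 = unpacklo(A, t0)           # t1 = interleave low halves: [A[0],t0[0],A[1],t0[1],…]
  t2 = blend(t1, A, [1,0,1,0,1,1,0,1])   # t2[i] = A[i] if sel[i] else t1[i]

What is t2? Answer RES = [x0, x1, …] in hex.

RES = [ 0x22  0x05  0x9a  0x42  0x87  0xa3  0x42  0xc7 ]

t0 = [0x05, 0x42, 0x9a, 0x22, 0x42, 0xc7, 0x22, 0xa1]
t1 = [0x22, 0x05, 0x05, 0x42, 0x9a, 0x9a, 0x42, 0x22]
t2 = [0x22, 0x05, 0x9a, 0x42, 0x87, 0xa3, 0x42, 0xc7]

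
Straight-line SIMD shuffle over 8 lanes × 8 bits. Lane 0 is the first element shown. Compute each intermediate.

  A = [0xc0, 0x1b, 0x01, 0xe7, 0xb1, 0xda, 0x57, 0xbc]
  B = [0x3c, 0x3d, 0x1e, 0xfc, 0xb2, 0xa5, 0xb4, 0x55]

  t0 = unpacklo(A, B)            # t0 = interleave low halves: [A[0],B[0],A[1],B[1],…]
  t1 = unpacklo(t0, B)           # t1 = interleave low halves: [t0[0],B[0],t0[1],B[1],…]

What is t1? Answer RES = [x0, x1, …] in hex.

RES = [0xc0, 0x3c, 0x3c, 0x3d, 0x1b, 0x1e, 0x3d, 0xfc]

t0 = [0xc0, 0x3c, 0x1b, 0x3d, 0x01, 0x1e, 0xe7, 0xfc]
t1 = [0xc0, 0x3c, 0x3c, 0x3d, 0x1b, 0x1e, 0x3d, 0xfc]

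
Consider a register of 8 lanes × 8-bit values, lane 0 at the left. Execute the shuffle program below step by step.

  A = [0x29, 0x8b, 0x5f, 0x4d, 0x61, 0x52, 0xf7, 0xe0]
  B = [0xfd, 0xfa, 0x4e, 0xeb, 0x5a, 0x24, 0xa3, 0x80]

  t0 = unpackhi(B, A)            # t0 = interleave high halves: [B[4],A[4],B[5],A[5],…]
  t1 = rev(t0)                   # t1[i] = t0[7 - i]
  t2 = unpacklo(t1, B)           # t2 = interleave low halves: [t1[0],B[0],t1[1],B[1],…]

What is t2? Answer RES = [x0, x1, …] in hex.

RES = [ 0xe0  0xfd  0x80  0xfa  0xf7  0x4e  0xa3  0xeb ]

t0 = [0x5a, 0x61, 0x24, 0x52, 0xa3, 0xf7, 0x80, 0xe0]
t1 = [0xe0, 0x80, 0xf7, 0xa3, 0x52, 0x24, 0x61, 0x5a]
t2 = [0xe0, 0xfd, 0x80, 0xfa, 0xf7, 0x4e, 0xa3, 0xeb]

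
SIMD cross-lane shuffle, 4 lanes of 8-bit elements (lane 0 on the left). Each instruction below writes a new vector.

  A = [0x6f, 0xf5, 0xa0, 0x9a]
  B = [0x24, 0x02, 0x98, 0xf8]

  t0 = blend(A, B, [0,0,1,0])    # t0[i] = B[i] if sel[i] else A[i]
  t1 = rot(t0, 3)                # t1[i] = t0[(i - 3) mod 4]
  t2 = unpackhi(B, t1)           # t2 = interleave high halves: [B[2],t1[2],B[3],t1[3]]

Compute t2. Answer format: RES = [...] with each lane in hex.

  t0: 6f f5 98 9a
  t1: f5 98 9a 6f
  t2: 98 9a f8 6f

RES = [0x98, 0x9a, 0xf8, 0x6f]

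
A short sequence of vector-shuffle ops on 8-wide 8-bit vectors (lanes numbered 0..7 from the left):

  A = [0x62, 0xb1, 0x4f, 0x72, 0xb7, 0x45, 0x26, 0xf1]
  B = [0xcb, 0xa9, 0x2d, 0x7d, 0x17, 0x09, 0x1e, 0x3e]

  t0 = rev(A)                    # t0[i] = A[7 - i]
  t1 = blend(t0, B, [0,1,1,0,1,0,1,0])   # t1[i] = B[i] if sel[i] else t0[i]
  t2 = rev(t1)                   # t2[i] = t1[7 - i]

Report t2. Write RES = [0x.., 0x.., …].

RES = [0x62, 0x1e, 0x4f, 0x17, 0xb7, 0x2d, 0xa9, 0xf1]

  t0: f1 26 45 b7 72 4f b1 62
  t1: f1 a9 2d b7 17 4f 1e 62
  t2: 62 1e 4f 17 b7 2d a9 f1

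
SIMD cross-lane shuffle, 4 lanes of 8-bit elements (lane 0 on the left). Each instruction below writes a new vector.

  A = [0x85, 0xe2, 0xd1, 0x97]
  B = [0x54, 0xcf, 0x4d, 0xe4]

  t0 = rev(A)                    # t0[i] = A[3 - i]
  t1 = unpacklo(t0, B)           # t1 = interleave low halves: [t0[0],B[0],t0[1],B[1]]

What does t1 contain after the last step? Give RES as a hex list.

RES = [ 0x97  0x54  0xd1  0xcf ]

t0 = [0x97, 0xd1, 0xe2, 0x85]
t1 = [0x97, 0x54, 0xd1, 0xcf]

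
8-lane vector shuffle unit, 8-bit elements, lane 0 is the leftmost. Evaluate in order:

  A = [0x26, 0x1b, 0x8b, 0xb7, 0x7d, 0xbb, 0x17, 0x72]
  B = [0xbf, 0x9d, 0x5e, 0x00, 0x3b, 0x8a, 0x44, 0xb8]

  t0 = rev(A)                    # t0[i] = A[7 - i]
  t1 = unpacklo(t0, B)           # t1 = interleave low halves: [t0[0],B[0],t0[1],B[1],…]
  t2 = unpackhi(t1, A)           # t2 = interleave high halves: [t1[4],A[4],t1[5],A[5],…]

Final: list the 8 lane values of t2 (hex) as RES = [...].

RES = [0xbb, 0x7d, 0x5e, 0xbb, 0x7d, 0x17, 0x00, 0x72]

  t0: 72 17 bb 7d b7 8b 1b 26
  t1: 72 bf 17 9d bb 5e 7d 00
  t2: bb 7d 5e bb 7d 17 00 72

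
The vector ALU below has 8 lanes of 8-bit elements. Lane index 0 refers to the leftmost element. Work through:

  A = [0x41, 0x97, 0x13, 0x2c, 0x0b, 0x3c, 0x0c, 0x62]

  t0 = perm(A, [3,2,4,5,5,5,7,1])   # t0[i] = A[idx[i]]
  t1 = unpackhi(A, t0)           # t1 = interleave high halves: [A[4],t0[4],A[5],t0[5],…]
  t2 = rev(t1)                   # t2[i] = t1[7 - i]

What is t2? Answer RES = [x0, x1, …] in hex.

  t0: 2c 13 0b 3c 3c 3c 62 97
  t1: 0b 3c 3c 3c 0c 62 62 97
  t2: 97 62 62 0c 3c 3c 3c 0b

RES = [ 0x97  0x62  0x62  0x0c  0x3c  0x3c  0x3c  0x0b ]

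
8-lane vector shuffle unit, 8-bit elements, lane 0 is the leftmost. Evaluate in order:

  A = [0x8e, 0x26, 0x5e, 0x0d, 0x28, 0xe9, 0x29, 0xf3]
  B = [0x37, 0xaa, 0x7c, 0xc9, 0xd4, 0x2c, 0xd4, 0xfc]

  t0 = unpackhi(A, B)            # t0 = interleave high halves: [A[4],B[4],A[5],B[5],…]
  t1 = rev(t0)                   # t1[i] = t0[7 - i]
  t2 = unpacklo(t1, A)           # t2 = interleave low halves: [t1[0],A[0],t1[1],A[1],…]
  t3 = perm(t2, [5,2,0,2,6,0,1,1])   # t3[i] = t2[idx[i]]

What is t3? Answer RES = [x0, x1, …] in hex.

t0 = [0x28, 0xd4, 0xe9, 0x2c, 0x29, 0xd4, 0xf3, 0xfc]
t1 = [0xfc, 0xf3, 0xd4, 0x29, 0x2c, 0xe9, 0xd4, 0x28]
t2 = [0xfc, 0x8e, 0xf3, 0x26, 0xd4, 0x5e, 0x29, 0x0d]
t3 = [0x5e, 0xf3, 0xfc, 0xf3, 0x29, 0xfc, 0x8e, 0x8e]

RES = [ 0x5e  0xf3  0xfc  0xf3  0x29  0xfc  0x8e  0x8e ]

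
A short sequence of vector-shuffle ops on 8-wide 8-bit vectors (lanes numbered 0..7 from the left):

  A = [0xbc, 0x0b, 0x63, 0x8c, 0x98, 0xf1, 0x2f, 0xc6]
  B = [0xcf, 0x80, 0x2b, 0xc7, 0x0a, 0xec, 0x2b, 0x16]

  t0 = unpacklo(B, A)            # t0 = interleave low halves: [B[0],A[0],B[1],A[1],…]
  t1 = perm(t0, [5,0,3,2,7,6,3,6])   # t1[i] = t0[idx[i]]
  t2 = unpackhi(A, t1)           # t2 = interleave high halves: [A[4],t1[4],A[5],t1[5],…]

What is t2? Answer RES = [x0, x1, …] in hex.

  t0: cf bc 80 0b 2b 63 c7 8c
  t1: 63 cf 0b 80 8c c7 0b c7
  t2: 98 8c f1 c7 2f 0b c6 c7

RES = [0x98, 0x8c, 0xf1, 0xc7, 0x2f, 0x0b, 0xc6, 0xc7]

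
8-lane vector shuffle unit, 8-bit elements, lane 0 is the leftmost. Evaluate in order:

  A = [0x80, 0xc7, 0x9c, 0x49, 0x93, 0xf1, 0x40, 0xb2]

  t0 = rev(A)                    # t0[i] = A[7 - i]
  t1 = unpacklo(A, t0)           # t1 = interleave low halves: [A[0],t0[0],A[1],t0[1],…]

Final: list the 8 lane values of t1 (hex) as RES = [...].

  t0: b2 40 f1 93 49 9c c7 80
  t1: 80 b2 c7 40 9c f1 49 93

RES = [ 0x80  0xb2  0xc7  0x40  0x9c  0xf1  0x49  0x93 ]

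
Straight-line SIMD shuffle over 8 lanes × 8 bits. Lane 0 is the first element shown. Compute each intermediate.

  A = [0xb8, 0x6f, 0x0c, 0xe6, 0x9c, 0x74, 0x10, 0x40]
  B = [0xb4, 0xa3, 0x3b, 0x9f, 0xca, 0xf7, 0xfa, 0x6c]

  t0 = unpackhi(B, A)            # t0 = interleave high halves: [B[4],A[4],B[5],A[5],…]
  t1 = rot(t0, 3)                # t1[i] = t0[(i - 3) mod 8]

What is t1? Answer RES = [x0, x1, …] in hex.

  t0: ca 9c f7 74 fa 10 6c 40
  t1: 10 6c 40 ca 9c f7 74 fa

RES = [0x10, 0x6c, 0x40, 0xca, 0x9c, 0xf7, 0x74, 0xfa]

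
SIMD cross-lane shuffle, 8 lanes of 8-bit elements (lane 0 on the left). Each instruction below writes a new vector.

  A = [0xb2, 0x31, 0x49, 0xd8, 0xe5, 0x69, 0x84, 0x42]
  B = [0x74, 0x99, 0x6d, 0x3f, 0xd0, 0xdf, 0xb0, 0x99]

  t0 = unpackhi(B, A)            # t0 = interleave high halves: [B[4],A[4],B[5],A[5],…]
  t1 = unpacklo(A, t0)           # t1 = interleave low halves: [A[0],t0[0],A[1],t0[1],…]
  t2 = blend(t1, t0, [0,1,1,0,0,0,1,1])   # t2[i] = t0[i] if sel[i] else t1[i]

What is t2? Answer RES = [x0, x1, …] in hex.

t0 = [0xd0, 0xe5, 0xdf, 0x69, 0xb0, 0x84, 0x99, 0x42]
t1 = [0xb2, 0xd0, 0x31, 0xe5, 0x49, 0xdf, 0xd8, 0x69]
t2 = [0xb2, 0xe5, 0xdf, 0xe5, 0x49, 0xdf, 0x99, 0x42]

RES = [ 0xb2  0xe5  0xdf  0xe5  0x49  0xdf  0x99  0x42 ]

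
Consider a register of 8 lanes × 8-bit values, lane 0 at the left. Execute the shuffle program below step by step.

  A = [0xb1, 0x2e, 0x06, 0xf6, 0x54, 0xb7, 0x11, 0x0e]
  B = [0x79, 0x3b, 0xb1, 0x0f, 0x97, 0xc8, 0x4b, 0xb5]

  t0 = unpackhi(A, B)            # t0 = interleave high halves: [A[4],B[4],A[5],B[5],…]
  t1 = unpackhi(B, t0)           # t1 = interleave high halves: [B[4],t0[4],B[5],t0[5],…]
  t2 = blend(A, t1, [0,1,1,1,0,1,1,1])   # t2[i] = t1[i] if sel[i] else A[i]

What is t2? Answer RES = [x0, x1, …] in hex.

RES = [0xb1, 0x11, 0xc8, 0x4b, 0x54, 0x0e, 0xb5, 0xb5]

t0 = [0x54, 0x97, 0xb7, 0xc8, 0x11, 0x4b, 0x0e, 0xb5]
t1 = [0x97, 0x11, 0xc8, 0x4b, 0x4b, 0x0e, 0xb5, 0xb5]
t2 = [0xb1, 0x11, 0xc8, 0x4b, 0x54, 0x0e, 0xb5, 0xb5]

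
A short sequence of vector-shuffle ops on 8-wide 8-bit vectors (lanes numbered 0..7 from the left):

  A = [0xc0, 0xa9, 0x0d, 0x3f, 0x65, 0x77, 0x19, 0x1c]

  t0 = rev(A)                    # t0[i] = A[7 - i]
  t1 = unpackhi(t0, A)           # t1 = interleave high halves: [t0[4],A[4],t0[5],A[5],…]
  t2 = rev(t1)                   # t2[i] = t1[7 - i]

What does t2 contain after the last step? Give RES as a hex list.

RES = [ 0x1c  0xc0  0x19  0xa9  0x77  0x0d  0x65  0x3f ]

t0 = [0x1c, 0x19, 0x77, 0x65, 0x3f, 0x0d, 0xa9, 0xc0]
t1 = [0x3f, 0x65, 0x0d, 0x77, 0xa9, 0x19, 0xc0, 0x1c]
t2 = [0x1c, 0xc0, 0x19, 0xa9, 0x77, 0x0d, 0x65, 0x3f]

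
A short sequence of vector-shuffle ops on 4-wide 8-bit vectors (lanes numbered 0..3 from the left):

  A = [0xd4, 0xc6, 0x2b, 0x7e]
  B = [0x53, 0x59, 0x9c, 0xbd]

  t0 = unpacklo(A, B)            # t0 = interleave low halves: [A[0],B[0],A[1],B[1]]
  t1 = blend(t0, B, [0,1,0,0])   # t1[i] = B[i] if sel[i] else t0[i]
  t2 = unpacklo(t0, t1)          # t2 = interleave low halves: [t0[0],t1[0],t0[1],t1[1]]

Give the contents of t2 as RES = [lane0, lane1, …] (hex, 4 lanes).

t0 = [0xd4, 0x53, 0xc6, 0x59]
t1 = [0xd4, 0x59, 0xc6, 0x59]
t2 = [0xd4, 0xd4, 0x53, 0x59]

RES = [ 0xd4  0xd4  0x53  0x59 ]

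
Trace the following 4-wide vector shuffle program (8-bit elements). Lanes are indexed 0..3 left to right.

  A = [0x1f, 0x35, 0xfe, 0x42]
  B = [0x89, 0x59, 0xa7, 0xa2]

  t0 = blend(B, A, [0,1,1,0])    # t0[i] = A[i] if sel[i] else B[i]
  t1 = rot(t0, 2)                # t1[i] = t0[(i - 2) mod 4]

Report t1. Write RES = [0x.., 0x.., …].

→ t0 |89|35|fe|a2|
→ t1 |fe|a2|89|35|

RES = [ 0xfe  0xa2  0x89  0x35 ]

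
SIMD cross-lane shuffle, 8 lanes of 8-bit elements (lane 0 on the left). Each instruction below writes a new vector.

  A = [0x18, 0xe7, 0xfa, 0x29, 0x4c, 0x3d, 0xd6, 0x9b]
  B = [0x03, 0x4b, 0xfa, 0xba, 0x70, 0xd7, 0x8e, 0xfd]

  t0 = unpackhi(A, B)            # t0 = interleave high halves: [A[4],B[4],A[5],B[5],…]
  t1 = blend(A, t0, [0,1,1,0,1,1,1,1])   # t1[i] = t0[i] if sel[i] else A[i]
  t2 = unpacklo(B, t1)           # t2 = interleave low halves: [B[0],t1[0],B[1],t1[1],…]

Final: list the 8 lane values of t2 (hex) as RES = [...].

→ t0 |4c|70|3d|d7|d6|8e|9b|fd|
→ t1 |18|70|3d|29|d6|8e|9b|fd|
→ t2 |03|18|4b|70|fa|3d|ba|29|

RES = [0x03, 0x18, 0x4b, 0x70, 0xfa, 0x3d, 0xba, 0x29]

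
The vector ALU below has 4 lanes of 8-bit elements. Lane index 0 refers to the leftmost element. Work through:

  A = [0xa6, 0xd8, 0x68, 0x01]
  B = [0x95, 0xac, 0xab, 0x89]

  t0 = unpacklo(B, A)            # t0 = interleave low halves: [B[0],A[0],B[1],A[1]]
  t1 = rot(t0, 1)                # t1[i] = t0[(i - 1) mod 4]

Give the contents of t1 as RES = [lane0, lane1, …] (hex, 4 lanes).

RES = [ 0xd8  0x95  0xa6  0xac ]

  t0: 95 a6 ac d8
  t1: d8 95 a6 ac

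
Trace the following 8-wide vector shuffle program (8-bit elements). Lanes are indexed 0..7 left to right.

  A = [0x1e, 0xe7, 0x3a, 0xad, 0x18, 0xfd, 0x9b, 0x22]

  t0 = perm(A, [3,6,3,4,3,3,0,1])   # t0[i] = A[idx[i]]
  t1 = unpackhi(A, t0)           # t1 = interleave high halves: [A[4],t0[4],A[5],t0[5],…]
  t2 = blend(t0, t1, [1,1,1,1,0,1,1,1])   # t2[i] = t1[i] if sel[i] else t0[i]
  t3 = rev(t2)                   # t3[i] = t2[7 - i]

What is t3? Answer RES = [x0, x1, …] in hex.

t0 = [0xad, 0x9b, 0xad, 0x18, 0xad, 0xad, 0x1e, 0xe7]
t1 = [0x18, 0xad, 0xfd, 0xad, 0x9b, 0x1e, 0x22, 0xe7]
t2 = [0x18, 0xad, 0xfd, 0xad, 0xad, 0x1e, 0x22, 0xe7]
t3 = [0xe7, 0x22, 0x1e, 0xad, 0xad, 0xfd, 0xad, 0x18]

RES = [0xe7, 0x22, 0x1e, 0xad, 0xad, 0xfd, 0xad, 0x18]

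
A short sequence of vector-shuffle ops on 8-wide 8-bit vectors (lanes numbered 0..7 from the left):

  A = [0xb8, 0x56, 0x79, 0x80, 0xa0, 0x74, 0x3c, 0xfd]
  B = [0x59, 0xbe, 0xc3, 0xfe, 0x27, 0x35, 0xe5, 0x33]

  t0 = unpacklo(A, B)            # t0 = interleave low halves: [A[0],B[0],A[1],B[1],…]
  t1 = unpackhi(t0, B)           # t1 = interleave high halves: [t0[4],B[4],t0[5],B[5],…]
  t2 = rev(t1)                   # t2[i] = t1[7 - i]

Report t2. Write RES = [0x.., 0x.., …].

t0 = [0xb8, 0x59, 0x56, 0xbe, 0x79, 0xc3, 0x80, 0xfe]
t1 = [0x79, 0x27, 0xc3, 0x35, 0x80, 0xe5, 0xfe, 0x33]
t2 = [0x33, 0xfe, 0xe5, 0x80, 0x35, 0xc3, 0x27, 0x79]

RES = [0x33, 0xfe, 0xe5, 0x80, 0x35, 0xc3, 0x27, 0x79]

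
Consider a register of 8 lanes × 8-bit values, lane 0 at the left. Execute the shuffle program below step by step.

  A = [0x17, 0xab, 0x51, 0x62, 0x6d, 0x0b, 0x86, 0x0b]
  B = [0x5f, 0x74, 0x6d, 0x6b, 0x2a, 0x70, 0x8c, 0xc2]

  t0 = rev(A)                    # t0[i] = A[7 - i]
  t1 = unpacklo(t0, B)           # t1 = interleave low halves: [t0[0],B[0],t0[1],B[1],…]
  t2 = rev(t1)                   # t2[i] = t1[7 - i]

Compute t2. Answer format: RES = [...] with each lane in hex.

  t0: 0b 86 0b 6d 62 51 ab 17
  t1: 0b 5f 86 74 0b 6d 6d 6b
  t2: 6b 6d 6d 0b 74 86 5f 0b

RES = [ 0x6b  0x6d  0x6d  0x0b  0x74  0x86  0x5f  0x0b ]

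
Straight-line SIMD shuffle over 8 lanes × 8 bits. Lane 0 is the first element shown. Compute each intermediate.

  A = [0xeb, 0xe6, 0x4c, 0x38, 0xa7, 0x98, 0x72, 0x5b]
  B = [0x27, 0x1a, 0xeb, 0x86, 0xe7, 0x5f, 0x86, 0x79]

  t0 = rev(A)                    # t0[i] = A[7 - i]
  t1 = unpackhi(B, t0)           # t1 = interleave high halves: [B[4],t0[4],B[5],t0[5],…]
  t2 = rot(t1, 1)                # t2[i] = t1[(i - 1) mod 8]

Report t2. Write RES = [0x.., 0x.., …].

  t0: 5b 72 98 a7 38 4c e6 eb
  t1: e7 38 5f 4c 86 e6 79 eb
  t2: eb e7 38 5f 4c 86 e6 79

RES = [0xeb, 0xe7, 0x38, 0x5f, 0x4c, 0x86, 0xe6, 0x79]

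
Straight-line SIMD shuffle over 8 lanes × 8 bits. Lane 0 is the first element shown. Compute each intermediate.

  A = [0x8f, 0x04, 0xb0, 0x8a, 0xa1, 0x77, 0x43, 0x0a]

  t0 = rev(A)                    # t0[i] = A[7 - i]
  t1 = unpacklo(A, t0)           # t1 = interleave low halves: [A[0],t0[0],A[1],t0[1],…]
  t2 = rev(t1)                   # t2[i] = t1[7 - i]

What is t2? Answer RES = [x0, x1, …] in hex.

RES = [0xa1, 0x8a, 0x77, 0xb0, 0x43, 0x04, 0x0a, 0x8f]

  t0: 0a 43 77 a1 8a b0 04 8f
  t1: 8f 0a 04 43 b0 77 8a a1
  t2: a1 8a 77 b0 43 04 0a 8f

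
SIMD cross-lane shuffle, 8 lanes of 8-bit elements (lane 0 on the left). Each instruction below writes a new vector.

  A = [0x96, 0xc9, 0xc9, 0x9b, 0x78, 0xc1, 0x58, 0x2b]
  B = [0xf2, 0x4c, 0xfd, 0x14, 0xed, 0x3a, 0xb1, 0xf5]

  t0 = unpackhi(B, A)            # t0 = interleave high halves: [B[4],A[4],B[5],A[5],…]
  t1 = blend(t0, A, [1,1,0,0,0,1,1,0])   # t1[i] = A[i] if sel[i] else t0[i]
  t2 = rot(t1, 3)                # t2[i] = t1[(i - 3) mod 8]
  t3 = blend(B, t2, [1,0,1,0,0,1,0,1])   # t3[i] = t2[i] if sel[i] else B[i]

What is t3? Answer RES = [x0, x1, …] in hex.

RES = [0xc1, 0x4c, 0x2b, 0x14, 0xed, 0x3a, 0xb1, 0xb1]

→ t0 |ed|78|3a|c1|b1|58|f5|2b|
→ t1 |96|c9|3a|c1|b1|c1|58|2b|
→ t2 |c1|58|2b|96|c9|3a|c1|b1|
→ t3 |c1|4c|2b|14|ed|3a|b1|b1|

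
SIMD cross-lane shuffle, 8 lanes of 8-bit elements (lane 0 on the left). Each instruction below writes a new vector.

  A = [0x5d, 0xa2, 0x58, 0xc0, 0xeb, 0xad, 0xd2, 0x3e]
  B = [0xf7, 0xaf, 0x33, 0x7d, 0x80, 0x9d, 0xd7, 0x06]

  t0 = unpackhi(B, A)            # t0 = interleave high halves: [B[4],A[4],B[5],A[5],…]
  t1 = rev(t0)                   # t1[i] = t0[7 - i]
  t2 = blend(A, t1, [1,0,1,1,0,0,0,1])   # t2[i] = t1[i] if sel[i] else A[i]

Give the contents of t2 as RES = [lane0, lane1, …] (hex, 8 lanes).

RES = [0x3e, 0xa2, 0xd2, 0xd7, 0xeb, 0xad, 0xd2, 0x80]

→ t0 |80|eb|9d|ad|d7|d2|06|3e|
→ t1 |3e|06|d2|d7|ad|9d|eb|80|
→ t2 |3e|a2|d2|d7|eb|ad|d2|80|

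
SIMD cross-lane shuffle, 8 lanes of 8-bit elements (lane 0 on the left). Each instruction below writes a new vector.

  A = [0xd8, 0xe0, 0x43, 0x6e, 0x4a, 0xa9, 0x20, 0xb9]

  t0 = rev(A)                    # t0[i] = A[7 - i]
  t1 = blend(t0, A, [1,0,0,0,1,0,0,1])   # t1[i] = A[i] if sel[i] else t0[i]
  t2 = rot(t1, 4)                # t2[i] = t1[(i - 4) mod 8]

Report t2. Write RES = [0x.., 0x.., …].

RES = [0x4a, 0x43, 0xe0, 0xb9, 0xd8, 0x20, 0xa9, 0x4a]

→ t0 |b9|20|a9|4a|6e|43|e0|d8|
→ t1 |d8|20|a9|4a|4a|43|e0|b9|
→ t2 |4a|43|e0|b9|d8|20|a9|4a|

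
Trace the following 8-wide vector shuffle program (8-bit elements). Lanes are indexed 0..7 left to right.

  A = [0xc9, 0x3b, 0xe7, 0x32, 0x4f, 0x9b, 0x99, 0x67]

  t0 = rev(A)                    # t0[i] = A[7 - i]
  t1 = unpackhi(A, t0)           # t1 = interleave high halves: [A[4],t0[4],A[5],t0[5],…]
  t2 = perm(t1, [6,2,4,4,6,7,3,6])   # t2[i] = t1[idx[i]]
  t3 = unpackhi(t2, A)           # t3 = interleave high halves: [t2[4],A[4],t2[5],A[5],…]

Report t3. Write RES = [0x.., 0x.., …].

t0 = [0x67, 0x99, 0x9b, 0x4f, 0x32, 0xe7, 0x3b, 0xc9]
t1 = [0x4f, 0x32, 0x9b, 0xe7, 0x99, 0x3b, 0x67, 0xc9]
t2 = [0x67, 0x9b, 0x99, 0x99, 0x67, 0xc9, 0xe7, 0x67]
t3 = [0x67, 0x4f, 0xc9, 0x9b, 0xe7, 0x99, 0x67, 0x67]

RES = [0x67, 0x4f, 0xc9, 0x9b, 0xe7, 0x99, 0x67, 0x67]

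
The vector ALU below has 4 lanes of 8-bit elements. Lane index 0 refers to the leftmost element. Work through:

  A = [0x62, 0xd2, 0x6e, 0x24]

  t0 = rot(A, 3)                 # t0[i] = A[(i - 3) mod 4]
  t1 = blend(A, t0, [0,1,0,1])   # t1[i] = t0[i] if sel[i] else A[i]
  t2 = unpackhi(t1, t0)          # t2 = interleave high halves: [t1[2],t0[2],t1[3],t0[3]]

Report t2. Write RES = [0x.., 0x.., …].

  t0: d2 6e 24 62
  t1: 62 6e 6e 62
  t2: 6e 24 62 62

RES = [ 0x6e  0x24  0x62  0x62 ]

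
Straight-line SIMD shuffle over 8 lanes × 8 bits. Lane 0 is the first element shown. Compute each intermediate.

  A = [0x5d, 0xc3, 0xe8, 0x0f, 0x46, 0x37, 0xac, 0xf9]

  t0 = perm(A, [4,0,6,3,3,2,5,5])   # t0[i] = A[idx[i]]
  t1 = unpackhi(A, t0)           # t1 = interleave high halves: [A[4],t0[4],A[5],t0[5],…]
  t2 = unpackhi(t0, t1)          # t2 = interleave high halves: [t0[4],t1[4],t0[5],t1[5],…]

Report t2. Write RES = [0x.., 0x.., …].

  t0: 46 5d ac 0f 0f e8 37 37
  t1: 46 0f 37 e8 ac 37 f9 37
  t2: 0f ac e8 37 37 f9 37 37

RES = [0x0f, 0xac, 0xe8, 0x37, 0x37, 0xf9, 0x37, 0x37]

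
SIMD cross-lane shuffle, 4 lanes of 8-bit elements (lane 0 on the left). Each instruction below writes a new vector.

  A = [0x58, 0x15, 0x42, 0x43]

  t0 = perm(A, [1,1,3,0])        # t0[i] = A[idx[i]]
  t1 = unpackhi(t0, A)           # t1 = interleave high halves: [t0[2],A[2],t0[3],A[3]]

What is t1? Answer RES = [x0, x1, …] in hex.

RES = [ 0x43  0x42  0x58  0x43 ]

→ t0 |15|15|43|58|
→ t1 |43|42|58|43|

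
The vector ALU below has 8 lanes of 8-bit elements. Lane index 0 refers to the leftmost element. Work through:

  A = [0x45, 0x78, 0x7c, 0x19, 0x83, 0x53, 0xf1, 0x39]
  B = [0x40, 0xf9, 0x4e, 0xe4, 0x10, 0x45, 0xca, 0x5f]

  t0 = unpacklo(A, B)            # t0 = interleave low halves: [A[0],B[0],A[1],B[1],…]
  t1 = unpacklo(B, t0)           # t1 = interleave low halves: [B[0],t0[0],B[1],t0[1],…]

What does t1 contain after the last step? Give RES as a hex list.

t0 = [0x45, 0x40, 0x78, 0xf9, 0x7c, 0x4e, 0x19, 0xe4]
t1 = [0x40, 0x45, 0xf9, 0x40, 0x4e, 0x78, 0xe4, 0xf9]

RES = [0x40, 0x45, 0xf9, 0x40, 0x4e, 0x78, 0xe4, 0xf9]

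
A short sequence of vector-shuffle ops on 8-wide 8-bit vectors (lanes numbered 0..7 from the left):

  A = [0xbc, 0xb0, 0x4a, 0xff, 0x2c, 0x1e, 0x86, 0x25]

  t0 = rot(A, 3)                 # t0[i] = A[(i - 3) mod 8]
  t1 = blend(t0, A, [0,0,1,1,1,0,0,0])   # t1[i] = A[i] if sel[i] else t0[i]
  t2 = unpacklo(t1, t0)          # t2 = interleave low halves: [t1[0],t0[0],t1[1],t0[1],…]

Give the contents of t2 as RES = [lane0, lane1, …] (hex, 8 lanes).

  t0: 1e 86 25 bc b0 4a ff 2c
  t1: 1e 86 4a ff 2c 4a ff 2c
  t2: 1e 1e 86 86 4a 25 ff bc

RES = [ 0x1e  0x1e  0x86  0x86  0x4a  0x25  0xff  0xbc ]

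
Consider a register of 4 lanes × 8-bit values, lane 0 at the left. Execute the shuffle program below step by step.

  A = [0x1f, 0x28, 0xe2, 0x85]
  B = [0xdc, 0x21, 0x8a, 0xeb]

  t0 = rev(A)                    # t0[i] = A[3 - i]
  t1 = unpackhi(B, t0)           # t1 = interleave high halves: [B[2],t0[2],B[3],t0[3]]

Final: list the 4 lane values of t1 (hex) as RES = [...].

t0 = [0x85, 0xe2, 0x28, 0x1f]
t1 = [0x8a, 0x28, 0xeb, 0x1f]

RES = [0x8a, 0x28, 0xeb, 0x1f]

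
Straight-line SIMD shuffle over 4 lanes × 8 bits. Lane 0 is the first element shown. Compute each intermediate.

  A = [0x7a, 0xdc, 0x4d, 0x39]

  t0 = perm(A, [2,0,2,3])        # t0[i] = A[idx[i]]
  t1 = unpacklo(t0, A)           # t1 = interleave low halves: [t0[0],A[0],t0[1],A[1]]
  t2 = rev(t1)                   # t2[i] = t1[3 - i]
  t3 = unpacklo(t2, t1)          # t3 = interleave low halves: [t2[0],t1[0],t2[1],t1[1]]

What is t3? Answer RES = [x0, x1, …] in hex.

→ t0 |4d|7a|4d|39|
→ t1 |4d|7a|7a|dc|
→ t2 |dc|7a|7a|4d|
→ t3 |dc|4d|7a|7a|

RES = [0xdc, 0x4d, 0x7a, 0x7a]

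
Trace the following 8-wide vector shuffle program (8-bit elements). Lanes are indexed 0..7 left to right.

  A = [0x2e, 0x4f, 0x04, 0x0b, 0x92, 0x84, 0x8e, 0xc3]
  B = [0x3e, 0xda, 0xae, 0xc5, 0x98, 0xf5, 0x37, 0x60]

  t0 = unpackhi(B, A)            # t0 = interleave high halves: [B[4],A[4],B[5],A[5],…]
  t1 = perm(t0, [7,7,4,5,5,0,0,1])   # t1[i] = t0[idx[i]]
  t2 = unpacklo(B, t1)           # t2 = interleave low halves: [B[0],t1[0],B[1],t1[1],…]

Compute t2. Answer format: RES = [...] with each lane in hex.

RES = [0x3e, 0xc3, 0xda, 0xc3, 0xae, 0x37, 0xc5, 0x8e]

t0 = [0x98, 0x92, 0xf5, 0x84, 0x37, 0x8e, 0x60, 0xc3]
t1 = [0xc3, 0xc3, 0x37, 0x8e, 0x8e, 0x98, 0x98, 0x92]
t2 = [0x3e, 0xc3, 0xda, 0xc3, 0xae, 0x37, 0xc5, 0x8e]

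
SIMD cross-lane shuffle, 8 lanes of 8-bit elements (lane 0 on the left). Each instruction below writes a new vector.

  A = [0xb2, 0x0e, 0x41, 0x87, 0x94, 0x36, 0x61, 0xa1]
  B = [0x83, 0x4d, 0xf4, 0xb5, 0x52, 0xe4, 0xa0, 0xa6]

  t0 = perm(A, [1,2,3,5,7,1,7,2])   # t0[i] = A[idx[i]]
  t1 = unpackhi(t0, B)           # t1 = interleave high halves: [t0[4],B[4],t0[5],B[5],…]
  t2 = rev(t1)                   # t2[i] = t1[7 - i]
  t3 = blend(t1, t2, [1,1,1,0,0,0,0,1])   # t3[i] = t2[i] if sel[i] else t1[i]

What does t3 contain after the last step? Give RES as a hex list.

RES = [ 0xa6  0x41  0xa0  0xe4  0xa1  0xa0  0x41  0xa1 ]

→ t0 |0e|41|87|36|a1|0e|a1|41|
→ t1 |a1|52|0e|e4|a1|a0|41|a6|
→ t2 |a6|41|a0|a1|e4|0e|52|a1|
→ t3 |a6|41|a0|e4|a1|a0|41|a1|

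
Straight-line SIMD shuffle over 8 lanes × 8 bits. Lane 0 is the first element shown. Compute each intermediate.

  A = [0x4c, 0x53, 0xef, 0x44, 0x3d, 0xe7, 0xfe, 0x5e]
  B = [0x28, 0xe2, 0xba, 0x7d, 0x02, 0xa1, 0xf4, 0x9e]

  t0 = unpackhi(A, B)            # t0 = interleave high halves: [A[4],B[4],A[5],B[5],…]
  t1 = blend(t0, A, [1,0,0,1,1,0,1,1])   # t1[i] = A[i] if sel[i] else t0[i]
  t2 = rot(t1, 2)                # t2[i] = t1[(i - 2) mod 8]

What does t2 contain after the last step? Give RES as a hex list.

→ t0 |3d|02|e7|a1|fe|f4|5e|9e|
→ t1 |4c|02|e7|44|3d|f4|fe|5e|
→ t2 |fe|5e|4c|02|e7|44|3d|f4|

RES = [0xfe, 0x5e, 0x4c, 0x02, 0xe7, 0x44, 0x3d, 0xf4]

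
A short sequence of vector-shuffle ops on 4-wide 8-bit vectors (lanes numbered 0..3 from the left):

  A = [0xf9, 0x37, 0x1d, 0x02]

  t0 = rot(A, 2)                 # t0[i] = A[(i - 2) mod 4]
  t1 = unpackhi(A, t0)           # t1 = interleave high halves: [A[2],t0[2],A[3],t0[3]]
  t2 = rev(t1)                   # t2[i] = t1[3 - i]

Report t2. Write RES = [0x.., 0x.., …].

  t0: 1d 02 f9 37
  t1: 1d f9 02 37
  t2: 37 02 f9 1d

RES = [0x37, 0x02, 0xf9, 0x1d]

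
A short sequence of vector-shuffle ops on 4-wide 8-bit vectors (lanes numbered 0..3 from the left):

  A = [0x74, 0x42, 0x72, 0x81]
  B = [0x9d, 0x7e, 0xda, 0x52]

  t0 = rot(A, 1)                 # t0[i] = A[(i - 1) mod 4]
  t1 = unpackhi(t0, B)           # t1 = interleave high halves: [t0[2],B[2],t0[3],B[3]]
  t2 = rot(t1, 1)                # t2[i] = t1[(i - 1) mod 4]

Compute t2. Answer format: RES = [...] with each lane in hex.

RES = [ 0x52  0x42  0xda  0x72 ]

→ t0 |81|74|42|72|
→ t1 |42|da|72|52|
→ t2 |52|42|da|72|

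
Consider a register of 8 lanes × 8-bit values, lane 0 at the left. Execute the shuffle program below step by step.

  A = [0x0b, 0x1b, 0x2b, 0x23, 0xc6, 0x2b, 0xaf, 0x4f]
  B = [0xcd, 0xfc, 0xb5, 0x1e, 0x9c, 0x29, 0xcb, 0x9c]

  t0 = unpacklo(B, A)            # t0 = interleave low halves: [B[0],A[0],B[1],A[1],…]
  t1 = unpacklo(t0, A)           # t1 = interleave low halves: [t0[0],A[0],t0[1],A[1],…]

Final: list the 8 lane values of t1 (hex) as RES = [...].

RES = [0xcd, 0x0b, 0x0b, 0x1b, 0xfc, 0x2b, 0x1b, 0x23]

t0 = [0xcd, 0x0b, 0xfc, 0x1b, 0xb5, 0x2b, 0x1e, 0x23]
t1 = [0xcd, 0x0b, 0x0b, 0x1b, 0xfc, 0x2b, 0x1b, 0x23]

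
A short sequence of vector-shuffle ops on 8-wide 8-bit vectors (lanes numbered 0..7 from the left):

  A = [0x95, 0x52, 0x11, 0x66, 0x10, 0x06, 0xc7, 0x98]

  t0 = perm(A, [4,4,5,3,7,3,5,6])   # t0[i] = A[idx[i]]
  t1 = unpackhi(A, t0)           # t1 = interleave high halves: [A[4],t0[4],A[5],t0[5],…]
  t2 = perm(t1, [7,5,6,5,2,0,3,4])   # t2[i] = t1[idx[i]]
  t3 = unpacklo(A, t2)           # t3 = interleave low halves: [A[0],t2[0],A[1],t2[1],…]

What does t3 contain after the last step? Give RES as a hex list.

  t0: 10 10 06 66 98 66 06 c7
  t1: 10 98 06 66 c7 06 98 c7
  t2: c7 06 98 06 06 10 66 c7
  t3: 95 c7 52 06 11 98 66 06

RES = [ 0x95  0xc7  0x52  0x06  0x11  0x98  0x66  0x06 ]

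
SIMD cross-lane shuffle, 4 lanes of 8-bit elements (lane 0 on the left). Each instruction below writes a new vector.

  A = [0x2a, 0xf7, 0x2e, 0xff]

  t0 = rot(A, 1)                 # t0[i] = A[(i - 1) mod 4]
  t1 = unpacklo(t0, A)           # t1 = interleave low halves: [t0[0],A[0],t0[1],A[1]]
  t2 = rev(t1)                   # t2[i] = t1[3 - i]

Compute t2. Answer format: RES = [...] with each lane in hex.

t0 = [0xff, 0x2a, 0xf7, 0x2e]
t1 = [0xff, 0x2a, 0x2a, 0xf7]
t2 = [0xf7, 0x2a, 0x2a, 0xff]

RES = [0xf7, 0x2a, 0x2a, 0xff]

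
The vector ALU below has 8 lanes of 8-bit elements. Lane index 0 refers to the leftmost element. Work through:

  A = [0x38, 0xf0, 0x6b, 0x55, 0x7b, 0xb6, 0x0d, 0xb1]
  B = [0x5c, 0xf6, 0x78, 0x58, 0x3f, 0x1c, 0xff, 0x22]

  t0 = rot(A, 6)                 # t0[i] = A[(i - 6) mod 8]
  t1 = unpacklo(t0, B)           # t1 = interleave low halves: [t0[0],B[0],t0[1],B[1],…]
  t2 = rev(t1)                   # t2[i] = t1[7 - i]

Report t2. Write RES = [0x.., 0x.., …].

RES = [ 0x58  0xb6  0x78  0x7b  0xf6  0x55  0x5c  0x6b ]

  t0: 6b 55 7b b6 0d b1 38 f0
  t1: 6b 5c 55 f6 7b 78 b6 58
  t2: 58 b6 78 7b f6 55 5c 6b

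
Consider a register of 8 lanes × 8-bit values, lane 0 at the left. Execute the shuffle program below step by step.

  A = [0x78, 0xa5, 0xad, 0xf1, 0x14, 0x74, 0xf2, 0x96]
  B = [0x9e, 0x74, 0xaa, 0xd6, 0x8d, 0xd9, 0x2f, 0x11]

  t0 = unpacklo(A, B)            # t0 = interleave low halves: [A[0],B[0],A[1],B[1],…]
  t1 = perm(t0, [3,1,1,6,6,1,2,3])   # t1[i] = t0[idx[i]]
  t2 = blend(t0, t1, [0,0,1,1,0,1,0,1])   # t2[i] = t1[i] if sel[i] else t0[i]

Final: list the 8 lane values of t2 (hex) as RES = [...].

RES = [0x78, 0x9e, 0x9e, 0xf1, 0xad, 0x9e, 0xf1, 0x74]

→ t0 |78|9e|a5|74|ad|aa|f1|d6|
→ t1 |74|9e|9e|f1|f1|9e|a5|74|
→ t2 |78|9e|9e|f1|ad|9e|f1|74|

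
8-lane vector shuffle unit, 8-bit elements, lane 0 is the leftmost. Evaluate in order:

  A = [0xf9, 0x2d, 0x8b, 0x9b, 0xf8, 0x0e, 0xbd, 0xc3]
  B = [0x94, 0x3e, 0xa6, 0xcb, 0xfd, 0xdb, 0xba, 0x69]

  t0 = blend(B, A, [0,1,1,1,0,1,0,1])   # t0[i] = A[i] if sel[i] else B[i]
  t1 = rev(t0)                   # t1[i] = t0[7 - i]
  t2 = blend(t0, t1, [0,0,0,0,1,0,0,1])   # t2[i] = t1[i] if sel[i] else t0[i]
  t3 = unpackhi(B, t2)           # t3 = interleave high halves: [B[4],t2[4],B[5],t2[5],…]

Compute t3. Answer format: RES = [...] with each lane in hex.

RES = [0xfd, 0x9b, 0xdb, 0x0e, 0xba, 0xba, 0x69, 0x94]

t0 = [0x94, 0x2d, 0x8b, 0x9b, 0xfd, 0x0e, 0xba, 0xc3]
t1 = [0xc3, 0xba, 0x0e, 0xfd, 0x9b, 0x8b, 0x2d, 0x94]
t2 = [0x94, 0x2d, 0x8b, 0x9b, 0x9b, 0x0e, 0xba, 0x94]
t3 = [0xfd, 0x9b, 0xdb, 0x0e, 0xba, 0xba, 0x69, 0x94]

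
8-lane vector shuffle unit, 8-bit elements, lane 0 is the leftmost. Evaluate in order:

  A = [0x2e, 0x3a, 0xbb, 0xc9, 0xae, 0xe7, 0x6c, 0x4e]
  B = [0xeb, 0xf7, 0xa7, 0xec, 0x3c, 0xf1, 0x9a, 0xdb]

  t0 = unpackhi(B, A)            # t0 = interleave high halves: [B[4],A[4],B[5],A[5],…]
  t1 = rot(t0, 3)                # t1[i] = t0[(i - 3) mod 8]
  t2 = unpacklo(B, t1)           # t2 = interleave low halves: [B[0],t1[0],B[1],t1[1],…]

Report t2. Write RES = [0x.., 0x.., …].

t0 = [0x3c, 0xae, 0xf1, 0xe7, 0x9a, 0x6c, 0xdb, 0x4e]
t1 = [0x6c, 0xdb, 0x4e, 0x3c, 0xae, 0xf1, 0xe7, 0x9a]
t2 = [0xeb, 0x6c, 0xf7, 0xdb, 0xa7, 0x4e, 0xec, 0x3c]

RES = [ 0xeb  0x6c  0xf7  0xdb  0xa7  0x4e  0xec  0x3c ]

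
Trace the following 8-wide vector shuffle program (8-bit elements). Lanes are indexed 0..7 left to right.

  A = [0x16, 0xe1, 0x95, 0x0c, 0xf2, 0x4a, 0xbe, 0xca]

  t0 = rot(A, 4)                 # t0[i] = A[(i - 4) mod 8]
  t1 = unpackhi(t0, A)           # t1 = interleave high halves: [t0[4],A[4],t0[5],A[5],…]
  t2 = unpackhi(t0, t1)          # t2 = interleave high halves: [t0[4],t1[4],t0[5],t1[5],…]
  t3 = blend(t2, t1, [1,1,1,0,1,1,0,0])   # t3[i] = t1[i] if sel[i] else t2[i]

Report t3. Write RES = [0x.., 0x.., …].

→ t0 |f2|4a|be|ca|16|e1|95|0c|
→ t1 |16|f2|e1|4a|95|be|0c|ca|
→ t2 |16|95|e1|be|95|0c|0c|ca|
→ t3 |16|f2|e1|be|95|be|0c|ca|

RES = [ 0x16  0xf2  0xe1  0xbe  0x95  0xbe  0x0c  0xca ]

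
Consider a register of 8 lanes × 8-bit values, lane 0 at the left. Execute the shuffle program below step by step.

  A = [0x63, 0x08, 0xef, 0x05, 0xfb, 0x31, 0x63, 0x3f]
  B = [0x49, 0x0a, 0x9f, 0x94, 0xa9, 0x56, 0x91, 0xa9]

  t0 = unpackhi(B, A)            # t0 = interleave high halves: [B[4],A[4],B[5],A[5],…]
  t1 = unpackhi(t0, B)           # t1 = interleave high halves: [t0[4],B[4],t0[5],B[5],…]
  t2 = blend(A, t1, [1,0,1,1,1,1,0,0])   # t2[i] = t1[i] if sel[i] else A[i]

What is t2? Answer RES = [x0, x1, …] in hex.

t0 = [0xa9, 0xfb, 0x56, 0x31, 0x91, 0x63, 0xa9, 0x3f]
t1 = [0x91, 0xa9, 0x63, 0x56, 0xa9, 0x91, 0x3f, 0xa9]
t2 = [0x91, 0x08, 0x63, 0x56, 0xa9, 0x91, 0x63, 0x3f]

RES = [ 0x91  0x08  0x63  0x56  0xa9  0x91  0x63  0x3f ]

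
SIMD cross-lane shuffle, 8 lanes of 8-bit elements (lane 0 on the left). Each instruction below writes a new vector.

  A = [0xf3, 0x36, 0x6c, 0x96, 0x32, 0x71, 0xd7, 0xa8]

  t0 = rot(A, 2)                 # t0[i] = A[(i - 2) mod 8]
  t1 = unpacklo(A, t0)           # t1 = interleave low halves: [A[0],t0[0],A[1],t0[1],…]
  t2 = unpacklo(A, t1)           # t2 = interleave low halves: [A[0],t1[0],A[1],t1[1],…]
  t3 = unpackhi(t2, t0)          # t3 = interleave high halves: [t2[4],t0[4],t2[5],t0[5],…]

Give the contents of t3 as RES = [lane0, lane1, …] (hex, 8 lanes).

t0 = [0xd7, 0xa8, 0xf3, 0x36, 0x6c, 0x96, 0x32, 0x71]
t1 = [0xf3, 0xd7, 0x36, 0xa8, 0x6c, 0xf3, 0x96, 0x36]
t2 = [0xf3, 0xf3, 0x36, 0xd7, 0x6c, 0x36, 0x96, 0xa8]
t3 = [0x6c, 0x6c, 0x36, 0x96, 0x96, 0x32, 0xa8, 0x71]

RES = [ 0x6c  0x6c  0x36  0x96  0x96  0x32  0xa8  0x71 ]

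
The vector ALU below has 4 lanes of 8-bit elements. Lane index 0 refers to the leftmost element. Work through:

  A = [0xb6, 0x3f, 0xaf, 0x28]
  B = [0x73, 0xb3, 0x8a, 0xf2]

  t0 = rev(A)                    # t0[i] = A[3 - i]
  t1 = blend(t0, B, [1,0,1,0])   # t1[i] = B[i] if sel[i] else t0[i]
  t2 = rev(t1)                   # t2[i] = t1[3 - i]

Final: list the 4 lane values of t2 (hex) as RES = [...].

→ t0 |28|af|3f|b6|
→ t1 |73|af|8a|b6|
→ t2 |b6|8a|af|73|

RES = [0xb6, 0x8a, 0xaf, 0x73]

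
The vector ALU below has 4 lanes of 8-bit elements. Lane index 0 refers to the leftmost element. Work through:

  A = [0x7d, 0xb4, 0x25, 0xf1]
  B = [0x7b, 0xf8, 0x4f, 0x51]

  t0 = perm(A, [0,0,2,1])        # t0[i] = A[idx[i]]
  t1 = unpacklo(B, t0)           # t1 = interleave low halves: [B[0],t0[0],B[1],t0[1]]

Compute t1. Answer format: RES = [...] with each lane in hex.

  t0: 7d 7d 25 b4
  t1: 7b 7d f8 7d

RES = [ 0x7b  0x7d  0xf8  0x7d ]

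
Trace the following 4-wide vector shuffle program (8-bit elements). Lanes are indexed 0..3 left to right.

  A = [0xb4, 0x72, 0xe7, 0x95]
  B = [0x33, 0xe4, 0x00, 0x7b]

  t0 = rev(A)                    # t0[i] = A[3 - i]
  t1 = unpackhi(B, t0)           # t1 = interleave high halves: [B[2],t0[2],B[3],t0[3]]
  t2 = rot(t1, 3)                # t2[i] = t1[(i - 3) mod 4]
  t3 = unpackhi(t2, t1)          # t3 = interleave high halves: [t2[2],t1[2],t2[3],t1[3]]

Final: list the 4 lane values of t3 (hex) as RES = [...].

  t0: 95 e7 72 b4
  t1: 00 72 7b b4
  t2: 72 7b b4 00
  t3: b4 7b 00 b4

RES = [0xb4, 0x7b, 0x00, 0xb4]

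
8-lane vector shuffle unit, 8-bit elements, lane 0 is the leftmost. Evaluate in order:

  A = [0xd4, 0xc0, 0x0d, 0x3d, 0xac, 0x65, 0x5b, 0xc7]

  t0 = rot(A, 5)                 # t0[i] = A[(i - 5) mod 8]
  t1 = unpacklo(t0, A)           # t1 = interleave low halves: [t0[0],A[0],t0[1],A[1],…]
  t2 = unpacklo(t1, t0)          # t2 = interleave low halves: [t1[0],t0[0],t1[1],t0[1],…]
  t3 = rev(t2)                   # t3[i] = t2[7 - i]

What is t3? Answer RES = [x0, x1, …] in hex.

  t0: 3d ac 65 5b c7 d4 c0 0d
  t1: 3d d4 ac c0 65 0d 5b 3d
  t2: 3d 3d d4 ac ac 65 c0 5b
  t3: 5b c0 65 ac ac d4 3d 3d

RES = [0x5b, 0xc0, 0x65, 0xac, 0xac, 0xd4, 0x3d, 0x3d]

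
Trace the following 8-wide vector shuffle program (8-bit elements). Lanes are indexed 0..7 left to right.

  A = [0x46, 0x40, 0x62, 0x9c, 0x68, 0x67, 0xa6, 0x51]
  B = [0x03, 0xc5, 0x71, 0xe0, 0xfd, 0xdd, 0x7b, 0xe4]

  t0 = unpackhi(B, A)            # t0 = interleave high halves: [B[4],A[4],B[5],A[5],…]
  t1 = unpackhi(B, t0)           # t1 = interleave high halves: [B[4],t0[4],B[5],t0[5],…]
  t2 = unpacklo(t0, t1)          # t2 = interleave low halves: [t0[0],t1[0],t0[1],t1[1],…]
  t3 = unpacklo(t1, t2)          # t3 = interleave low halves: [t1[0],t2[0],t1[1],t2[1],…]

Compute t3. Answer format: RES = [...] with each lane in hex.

t0 = [0xfd, 0x68, 0xdd, 0x67, 0x7b, 0xa6, 0xe4, 0x51]
t1 = [0xfd, 0x7b, 0xdd, 0xa6, 0x7b, 0xe4, 0xe4, 0x51]
t2 = [0xfd, 0xfd, 0x68, 0x7b, 0xdd, 0xdd, 0x67, 0xa6]
t3 = [0xfd, 0xfd, 0x7b, 0xfd, 0xdd, 0x68, 0xa6, 0x7b]

RES = [0xfd, 0xfd, 0x7b, 0xfd, 0xdd, 0x68, 0xa6, 0x7b]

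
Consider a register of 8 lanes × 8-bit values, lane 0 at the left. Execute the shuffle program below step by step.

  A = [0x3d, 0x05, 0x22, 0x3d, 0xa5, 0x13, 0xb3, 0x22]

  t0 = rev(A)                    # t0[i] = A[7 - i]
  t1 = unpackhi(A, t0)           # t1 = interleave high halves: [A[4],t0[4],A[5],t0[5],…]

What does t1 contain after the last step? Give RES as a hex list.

RES = [ 0xa5  0x3d  0x13  0x22  0xb3  0x05  0x22  0x3d ]

→ t0 |22|b3|13|a5|3d|22|05|3d|
→ t1 |a5|3d|13|22|b3|05|22|3d|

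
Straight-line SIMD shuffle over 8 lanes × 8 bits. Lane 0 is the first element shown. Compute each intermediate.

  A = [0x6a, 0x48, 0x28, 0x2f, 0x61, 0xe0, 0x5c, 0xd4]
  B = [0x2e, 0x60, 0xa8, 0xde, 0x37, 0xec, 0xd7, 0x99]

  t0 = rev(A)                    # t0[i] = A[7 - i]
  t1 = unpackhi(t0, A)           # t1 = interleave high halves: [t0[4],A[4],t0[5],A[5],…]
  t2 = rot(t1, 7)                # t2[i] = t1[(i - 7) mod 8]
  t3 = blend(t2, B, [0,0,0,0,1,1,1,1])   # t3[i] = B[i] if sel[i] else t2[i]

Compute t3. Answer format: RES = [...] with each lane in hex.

RES = [ 0x61  0x28  0xe0  0x48  0x37  0xec  0xd7  0x99 ]

t0 = [0xd4, 0x5c, 0xe0, 0x61, 0x2f, 0x28, 0x48, 0x6a]
t1 = [0x2f, 0x61, 0x28, 0xe0, 0x48, 0x5c, 0x6a, 0xd4]
t2 = [0x61, 0x28, 0xe0, 0x48, 0x5c, 0x6a, 0xd4, 0x2f]
t3 = [0x61, 0x28, 0xe0, 0x48, 0x37, 0xec, 0xd7, 0x99]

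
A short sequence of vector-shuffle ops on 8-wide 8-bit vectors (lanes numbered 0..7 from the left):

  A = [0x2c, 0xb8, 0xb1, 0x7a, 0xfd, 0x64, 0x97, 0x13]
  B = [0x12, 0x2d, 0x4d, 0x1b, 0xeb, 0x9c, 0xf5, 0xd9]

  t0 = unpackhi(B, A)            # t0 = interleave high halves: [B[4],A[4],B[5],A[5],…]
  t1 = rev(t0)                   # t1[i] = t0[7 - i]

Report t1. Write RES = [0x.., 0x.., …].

RES = [0x13, 0xd9, 0x97, 0xf5, 0x64, 0x9c, 0xfd, 0xeb]

  t0: eb fd 9c 64 f5 97 d9 13
  t1: 13 d9 97 f5 64 9c fd eb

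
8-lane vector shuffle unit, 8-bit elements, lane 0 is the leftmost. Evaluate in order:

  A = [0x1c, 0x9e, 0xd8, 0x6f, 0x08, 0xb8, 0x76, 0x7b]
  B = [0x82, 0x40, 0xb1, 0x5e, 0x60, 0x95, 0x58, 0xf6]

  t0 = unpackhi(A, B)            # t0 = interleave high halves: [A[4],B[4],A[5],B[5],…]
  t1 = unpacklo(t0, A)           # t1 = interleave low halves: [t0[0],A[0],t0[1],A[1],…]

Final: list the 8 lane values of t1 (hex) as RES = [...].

→ t0 |08|60|b8|95|76|58|7b|f6|
→ t1 |08|1c|60|9e|b8|d8|95|6f|

RES = [ 0x08  0x1c  0x60  0x9e  0xb8  0xd8  0x95  0x6f ]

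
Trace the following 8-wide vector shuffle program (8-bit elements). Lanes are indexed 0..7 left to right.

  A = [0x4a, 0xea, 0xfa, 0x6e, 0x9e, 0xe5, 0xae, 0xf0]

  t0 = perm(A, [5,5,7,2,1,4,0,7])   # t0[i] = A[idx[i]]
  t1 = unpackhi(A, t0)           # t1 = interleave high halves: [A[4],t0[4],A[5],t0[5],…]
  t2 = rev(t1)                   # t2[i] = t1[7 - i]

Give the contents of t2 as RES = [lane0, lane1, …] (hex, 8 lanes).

t0 = [0xe5, 0xe5, 0xf0, 0xfa, 0xea, 0x9e, 0x4a, 0xf0]
t1 = [0x9e, 0xea, 0xe5, 0x9e, 0xae, 0x4a, 0xf0, 0xf0]
t2 = [0xf0, 0xf0, 0x4a, 0xae, 0x9e, 0xe5, 0xea, 0x9e]

RES = [0xf0, 0xf0, 0x4a, 0xae, 0x9e, 0xe5, 0xea, 0x9e]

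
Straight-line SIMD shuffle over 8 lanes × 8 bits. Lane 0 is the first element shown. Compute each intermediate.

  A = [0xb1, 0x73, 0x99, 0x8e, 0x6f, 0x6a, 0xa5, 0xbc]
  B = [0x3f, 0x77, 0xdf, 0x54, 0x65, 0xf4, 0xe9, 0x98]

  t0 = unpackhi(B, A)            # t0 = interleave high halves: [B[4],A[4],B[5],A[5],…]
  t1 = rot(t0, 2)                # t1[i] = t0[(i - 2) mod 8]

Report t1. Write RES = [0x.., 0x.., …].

  t0: 65 6f f4 6a e9 a5 98 bc
  t1: 98 bc 65 6f f4 6a e9 a5

RES = [ 0x98  0xbc  0x65  0x6f  0xf4  0x6a  0xe9  0xa5 ]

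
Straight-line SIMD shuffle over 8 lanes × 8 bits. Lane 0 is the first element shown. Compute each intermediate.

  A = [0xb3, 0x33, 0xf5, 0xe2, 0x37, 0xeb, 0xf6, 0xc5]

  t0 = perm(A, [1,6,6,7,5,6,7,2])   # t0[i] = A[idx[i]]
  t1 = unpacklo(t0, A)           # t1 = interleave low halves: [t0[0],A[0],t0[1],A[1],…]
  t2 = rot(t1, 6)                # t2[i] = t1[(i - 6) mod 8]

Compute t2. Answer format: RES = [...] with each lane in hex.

  t0: 33 f6 f6 c5 eb f6 c5 f5
  t1: 33 b3 f6 33 f6 f5 c5 e2
  t2: f6 33 f6 f5 c5 e2 33 b3

RES = [0xf6, 0x33, 0xf6, 0xf5, 0xc5, 0xe2, 0x33, 0xb3]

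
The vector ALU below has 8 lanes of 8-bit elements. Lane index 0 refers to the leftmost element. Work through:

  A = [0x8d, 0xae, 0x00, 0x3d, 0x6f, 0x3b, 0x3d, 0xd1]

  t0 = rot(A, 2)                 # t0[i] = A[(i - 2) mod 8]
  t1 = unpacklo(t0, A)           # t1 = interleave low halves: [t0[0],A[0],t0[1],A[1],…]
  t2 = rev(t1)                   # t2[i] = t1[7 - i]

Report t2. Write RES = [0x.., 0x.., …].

→ t0 |3d|d1|8d|ae|00|3d|6f|3b|
→ t1 |3d|8d|d1|ae|8d|00|ae|3d|
→ t2 |3d|ae|00|8d|ae|d1|8d|3d|

RES = [ 0x3d  0xae  0x00  0x8d  0xae  0xd1  0x8d  0x3d ]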